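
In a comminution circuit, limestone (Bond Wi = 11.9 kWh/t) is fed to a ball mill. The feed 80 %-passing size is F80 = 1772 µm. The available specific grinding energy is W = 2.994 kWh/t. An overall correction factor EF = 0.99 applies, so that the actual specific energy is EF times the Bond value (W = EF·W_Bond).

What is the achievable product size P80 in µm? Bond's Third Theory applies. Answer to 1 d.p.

P80 = 413.6 µm

W_Bond = 10·Wi·(1/√P₈₀ − 1/√F₈₀)
W_Bond = W / EF = 2.994 / 0.99 = 3.0242 kWh/t
P80^(−½) = W_Bond/(10 Wi) + F80^(−½)
  = 3.0242/(10·11.9) + 1/√1772 = 0.025414 + 0.023756 = 0.049170
P80 = (1/0.049170)² = 20.3378² = 413.63 µm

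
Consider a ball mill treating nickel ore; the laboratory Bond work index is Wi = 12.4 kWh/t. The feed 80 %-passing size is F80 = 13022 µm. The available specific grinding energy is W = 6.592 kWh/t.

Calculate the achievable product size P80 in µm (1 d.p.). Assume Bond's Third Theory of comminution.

P80 = 260.8 µm

W_Bond = 10·Wi·(1/√P₈₀ − 1/√F₈₀)
⇒ 1/√P80 = W/(10·Wi) + 1/√F80
  = 6.5920/(10·12.4) + 1/√13022 = 0.053161 + 0.008763 = 0.061924
P80 = (1/0.061924)² = 16.1487² = 260.78 µm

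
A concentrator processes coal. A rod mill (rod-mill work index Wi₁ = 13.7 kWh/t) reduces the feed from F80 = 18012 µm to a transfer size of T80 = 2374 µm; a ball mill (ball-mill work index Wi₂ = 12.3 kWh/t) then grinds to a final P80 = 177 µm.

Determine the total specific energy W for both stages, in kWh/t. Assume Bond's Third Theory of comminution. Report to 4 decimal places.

W = 10 Wi (1/√P80 − 1/√F80)  [Bond]
Stage 1 (18012→2374 µm, Wi₁=13.7): W₁ = 10·13.7·(0.020524 − 0.007451) = 1.7910 kWh/t
Stage 2 (2374→177 µm, Wi₂=12.3): W₂ = 10·12.3·(0.075165 − 0.020524) = 6.7208 kWh/t
W = W₁ + W₂ = 1.7910 + 6.7208 = 8.5118 kWh/t

W = 8.5118 kWh/t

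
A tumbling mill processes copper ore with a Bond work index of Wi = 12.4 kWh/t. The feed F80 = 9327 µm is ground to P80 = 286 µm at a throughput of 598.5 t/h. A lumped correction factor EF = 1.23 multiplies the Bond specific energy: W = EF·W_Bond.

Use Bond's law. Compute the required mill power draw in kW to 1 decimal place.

W = 10 Wi / √P80 − 10 Wi / √F80
W = 10·12.4·(1/√286 − 1/√9327) = 10·12.4·(0.048777) = 6.0483 kWh/t
W_actual = 1.23 × 6.0483 = 7.4394 kWh/t
Power = W × throughput = 7.4394 kWh/t × 598.5 t/h = 4452.5 kW

P = 4452.5 kW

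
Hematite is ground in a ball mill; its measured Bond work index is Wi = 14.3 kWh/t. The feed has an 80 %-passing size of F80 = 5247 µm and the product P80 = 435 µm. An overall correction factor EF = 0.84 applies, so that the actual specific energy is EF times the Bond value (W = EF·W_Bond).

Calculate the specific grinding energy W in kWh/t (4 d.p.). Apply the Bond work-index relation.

W = 4.1010 kWh/t

W = 10 Wi / √P80 − 10 Wi / √F80
1/√435 = 0.047946;  1/√5247 = 0.013805
W = 10·14.3·(0.047946 − 0.013805) = 4.8822 kWh/t
Apply correction: 4.8822 × 0.84 = 4.1010 kWh/t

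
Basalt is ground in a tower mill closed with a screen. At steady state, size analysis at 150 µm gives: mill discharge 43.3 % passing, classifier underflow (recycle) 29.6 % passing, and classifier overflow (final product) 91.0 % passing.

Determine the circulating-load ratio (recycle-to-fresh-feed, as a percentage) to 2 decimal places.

Let r = R/F. Size balance at 150 µm:
d + r·d = r·u + o → r(d−u) = o−d
r = (91.0 − 43.3)/(43.3 − 29.6) = 47.7/13.7 = 3.4818
CL = 100·r = 348.18 %

CL = 348.18 %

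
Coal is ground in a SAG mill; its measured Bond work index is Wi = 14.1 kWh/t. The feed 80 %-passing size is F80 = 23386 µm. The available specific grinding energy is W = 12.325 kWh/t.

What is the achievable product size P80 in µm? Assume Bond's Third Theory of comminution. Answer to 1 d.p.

Bond: W = 10·Wi·(1/√P80 − 1/√F80)
⇒ 1/√P80 = W/(10 Wi) + 1/√F80
  = 12.3250/(10·14.1) + 1/√23386 = 0.087411 + 0.006539 = 0.093951
P80 = (1/0.093951)² = 10.6439² = 113.29 µm

P80 = 113.3 µm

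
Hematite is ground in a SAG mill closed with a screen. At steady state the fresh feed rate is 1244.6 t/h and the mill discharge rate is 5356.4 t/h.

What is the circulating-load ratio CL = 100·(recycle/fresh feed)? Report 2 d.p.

CL = 330.37 %

Mill node: discharge = fresh + recycle.
R = M − F = 5356.4 − 1244.6 = 4111.8 t/h
CL = 100·R/F = 100·4111.8/1244.6 = 330.37 %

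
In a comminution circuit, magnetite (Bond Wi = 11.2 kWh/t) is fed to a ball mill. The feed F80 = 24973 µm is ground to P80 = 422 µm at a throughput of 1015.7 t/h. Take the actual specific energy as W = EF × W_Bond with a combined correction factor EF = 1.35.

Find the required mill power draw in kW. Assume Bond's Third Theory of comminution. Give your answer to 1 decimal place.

P = 6504.0 kW

W = 10 Wi (P80^-0.5 − F80^-0.5)
W = 10·11.2·(1/√422 − 1/√24973) = 10·11.2·(0.042351) = 4.7433 kWh/t
Apply correction: 4.7433 × 1.35 = 6.4035 kWh/t
Power = W × throughput = 6.4035 kWh/t × 1015.7 t/h = 6504.0 kW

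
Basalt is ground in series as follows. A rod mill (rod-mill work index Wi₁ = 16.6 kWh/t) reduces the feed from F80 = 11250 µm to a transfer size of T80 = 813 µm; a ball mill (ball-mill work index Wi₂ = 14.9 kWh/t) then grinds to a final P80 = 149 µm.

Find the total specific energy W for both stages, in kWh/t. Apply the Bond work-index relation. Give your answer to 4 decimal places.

W = 11.2377 kWh/t

W = 10 Wi / √P80 − 10 Wi / √F80
Stage 1 (11250→813 µm, Wi₁=16.6): W₁ = 10·16.6·(0.035072 − 0.009428) = 4.2568 kWh/t
Stage 2 (813→149 µm, Wi₂=14.9): W₂ = 10·14.9·(0.081923 − 0.035072) = 6.9809 kWh/t
W = W₁ + W₂ = 4.2568 + 6.9809 = 11.2377 kWh/t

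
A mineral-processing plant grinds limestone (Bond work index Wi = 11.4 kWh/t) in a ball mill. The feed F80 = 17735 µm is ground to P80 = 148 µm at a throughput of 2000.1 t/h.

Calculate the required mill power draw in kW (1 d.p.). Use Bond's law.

P = 17030.3 kW

Bond: W = 10·Wi·(1/√P80 − 1/√F80)
W = 10·11.4·(1/√148 − 1/√17735) = 10·11.4·(0.074690) = 8.5147 kWh/t
Power = W × throughput = 8.5147 kWh/t × 2000.1 t/h = 17030.3 kW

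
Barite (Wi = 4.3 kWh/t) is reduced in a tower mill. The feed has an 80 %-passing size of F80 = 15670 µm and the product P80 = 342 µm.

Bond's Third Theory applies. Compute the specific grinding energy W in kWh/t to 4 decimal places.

W = 1.9817 kWh/t

Bond:  W = 10 Wi (1/√P − 1/√F)
1/√342 = 0.054074;  1/√15670 = 0.007989
W = 10·4.3·(0.054074 − 0.007989) = 1.9817 kWh/t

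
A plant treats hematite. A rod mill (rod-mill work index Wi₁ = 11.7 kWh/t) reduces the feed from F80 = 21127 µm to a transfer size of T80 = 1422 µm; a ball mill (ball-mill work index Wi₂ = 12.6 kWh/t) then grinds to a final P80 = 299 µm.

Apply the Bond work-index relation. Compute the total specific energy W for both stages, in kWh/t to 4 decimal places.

W = 10 Wi (P80^-0.5 − F80^-0.5)
Stage 1 (21127→1422 µm, Wi₁=11.7): W₁ = 10·11.7·(0.026519 − 0.006880) = 2.2977 kWh/t
Stage 2 (1422→299 µm, Wi₂=12.6): W₂ = 10·12.6·(0.057831 − 0.026519) = 3.9454 kWh/t
W = W₁ + W₂ = 2.2977 + 3.9454 = 6.2432 kWh/t

W = 6.2432 kWh/t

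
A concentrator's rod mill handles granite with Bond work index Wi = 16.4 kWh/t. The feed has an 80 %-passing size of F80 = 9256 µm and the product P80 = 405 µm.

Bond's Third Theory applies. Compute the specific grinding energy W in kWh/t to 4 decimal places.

W = 10·Wi·[P80^(−½) − F80^(−½)]
1/√405 = 0.049690;  1/√9256 = 0.010394
W = 10·16.4·(0.049690 − 0.010394) = 6.4446 kWh/t

W = 6.4446 kWh/t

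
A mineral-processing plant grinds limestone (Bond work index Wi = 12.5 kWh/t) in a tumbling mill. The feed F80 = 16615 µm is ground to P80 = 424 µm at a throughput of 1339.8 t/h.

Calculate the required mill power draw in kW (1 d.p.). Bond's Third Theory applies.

W = 10 Wi (P80^-0.5 − F80^-0.5)
W = 10·12.5·(1/√424 − 1/√16615) = 10·12.5·(0.040806) = 5.1008 kWh/t
P = W·T = 5.1008·1339.8 = 6834.0 kW

P = 6834.0 kW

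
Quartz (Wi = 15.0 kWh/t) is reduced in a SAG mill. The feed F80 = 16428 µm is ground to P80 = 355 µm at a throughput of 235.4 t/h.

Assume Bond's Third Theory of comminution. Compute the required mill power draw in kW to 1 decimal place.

P = 1598.6 kW

W = 10·Wi·(P80^(-½) − F80^(-½))
W = 10·15.0·(1/√355 − 1/√16428) = 10·15.0·(0.045272) = 6.7909 kWh/t
Mill draw = 6.7909 × 235.4 = 1598.6 kW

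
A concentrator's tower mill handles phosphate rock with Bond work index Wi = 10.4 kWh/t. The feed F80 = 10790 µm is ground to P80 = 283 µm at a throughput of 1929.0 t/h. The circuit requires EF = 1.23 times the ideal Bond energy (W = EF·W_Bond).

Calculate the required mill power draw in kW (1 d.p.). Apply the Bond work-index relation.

P = 12292.7 kW

Bond:  W = 10 Wi (1/√P − 1/√F)
W = 10·10.4·(1/√283 − 1/√10790) = 10·10.4·(0.049817) = 5.1810 kWh/t
Corrected W = EF·W_Bond = 1.23·5.1810 = 6.3726 kWh/t
P_mill = W·ṁ = 6.3726·1929.0 = 12292.7 kW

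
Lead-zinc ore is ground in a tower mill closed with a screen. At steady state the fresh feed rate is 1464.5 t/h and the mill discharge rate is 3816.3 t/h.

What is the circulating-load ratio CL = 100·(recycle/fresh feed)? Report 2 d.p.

Mill node: discharge = fresh + recycle.
R = M − F = 3816.3 − 1464.5 = 2351.8 t/h
CL = 100·R/F = 100·2351.8/1464.5 = 160.59 %

CL = 160.59 %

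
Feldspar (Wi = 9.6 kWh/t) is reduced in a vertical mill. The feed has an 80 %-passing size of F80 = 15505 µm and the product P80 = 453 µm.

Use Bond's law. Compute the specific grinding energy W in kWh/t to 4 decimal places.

W = 10 Wi (1/√P80 − 1/√F80)  [Bond]
1/√453 = 0.046984;  1/√15505 = 0.008031
W = 10·9.6·(0.046984 − 0.008031) = 3.7395 kWh/t

W = 3.7395 kWh/t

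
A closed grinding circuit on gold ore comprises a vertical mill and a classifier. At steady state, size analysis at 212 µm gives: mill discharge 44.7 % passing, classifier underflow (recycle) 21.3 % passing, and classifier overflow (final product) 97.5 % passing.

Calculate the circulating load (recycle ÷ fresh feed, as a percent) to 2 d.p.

Let r = R/F. Size balance at 212 µm:
(1+r)·d = r·u + o ⇒ r = (o−d)/(d−u)
r = (97.5 − 44.7)/(44.7 − 21.3) = 52.8/23.4 = 2.2564
CL = 100·r = 225.64 %

CL = 225.64 %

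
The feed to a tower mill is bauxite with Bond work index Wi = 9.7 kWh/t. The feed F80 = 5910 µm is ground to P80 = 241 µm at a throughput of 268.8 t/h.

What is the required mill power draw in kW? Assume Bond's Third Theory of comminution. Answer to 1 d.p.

P = 1340.4 kW

Bond:  W = 10 Wi (1/√P − 1/√F)
W = 10·9.7·(1/√241 − 1/√5910) = 10·9.7·(0.051408) = 4.9866 kWh/t
Mill draw = 4.9866 × 268.8 = 1340.4 kW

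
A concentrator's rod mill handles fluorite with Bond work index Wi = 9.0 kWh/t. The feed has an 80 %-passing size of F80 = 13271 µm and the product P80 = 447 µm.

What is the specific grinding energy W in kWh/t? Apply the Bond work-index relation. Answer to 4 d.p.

W = 10·Wi·(P80^(-½) − F80^(-½))
1/√447 = 0.047298;  1/√13271 = 0.008681
W = 10·9.0·(0.047298 − 0.008681) = 3.4756 kWh/t

W = 3.4756 kWh/t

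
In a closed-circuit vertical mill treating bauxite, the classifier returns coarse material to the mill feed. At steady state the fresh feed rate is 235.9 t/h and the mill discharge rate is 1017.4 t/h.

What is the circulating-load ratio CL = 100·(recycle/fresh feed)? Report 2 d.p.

CL = 331.28 %

Steady state: M = F + R.
R = M − F = 1017.4 − 235.9 = 781.5 t/h
CL = 100·R/F = 100·781.5/235.9 = 331.28 %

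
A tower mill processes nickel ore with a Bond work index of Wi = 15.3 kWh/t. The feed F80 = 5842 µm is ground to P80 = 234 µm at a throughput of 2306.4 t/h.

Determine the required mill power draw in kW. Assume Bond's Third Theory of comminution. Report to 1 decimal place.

P = 18451.6 kW

W = 10 Wi (P80^-0.5 − F80^-0.5)
W = 10·15.3·(1/√234 − 1/√5842) = 10·15.3·(0.052289) = 8.0002 kWh/t
Mill draw = 8.0002 × 2306.4 = 18451.6 kW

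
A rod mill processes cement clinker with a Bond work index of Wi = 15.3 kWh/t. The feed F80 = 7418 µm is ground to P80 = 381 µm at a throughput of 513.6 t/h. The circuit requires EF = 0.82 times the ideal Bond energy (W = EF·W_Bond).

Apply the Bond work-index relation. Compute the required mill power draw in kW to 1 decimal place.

P = 2553.0 kW

W_Bond = 10·Wi·(1/√P₈₀ − 1/√F₈₀)
W = 10·15.3·(1/√381 − 1/√7418) = 10·15.3·(0.039621) = 6.0620 kWh/t
Corrected W = EF·W_Bond = 0.82·6.0620 = 4.9708 kWh/t
Power = W × throughput = 4.9708 kWh/t × 513.6 t/h = 2553.0 kW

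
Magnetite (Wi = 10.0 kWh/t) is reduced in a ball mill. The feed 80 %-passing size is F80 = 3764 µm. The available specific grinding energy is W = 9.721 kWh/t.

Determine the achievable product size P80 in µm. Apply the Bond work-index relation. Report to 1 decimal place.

W = 10 Wi (1/√P80 − 1/√F80)  [Bond]
P80^-0.5 = F80^-0.5 + W/(10 Wi)
  = 9.7210/(10·10.0) + 1/√3764 = 0.097210 + 0.016300 = 0.113510
P80 = (1/0.113510)² = 8.8098² = 77.61 µm

P80 = 77.6 µm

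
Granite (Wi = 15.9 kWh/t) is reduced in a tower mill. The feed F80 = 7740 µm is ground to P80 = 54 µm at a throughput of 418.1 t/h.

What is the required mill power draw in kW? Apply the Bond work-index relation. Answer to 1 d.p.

W = 10 Wi (P80^-0.5 − F80^-0.5)
W = 10·15.9·(1/√54 − 1/√7740) = 10·15.9·(0.124716) = 19.8299 kWh/t
P_mill = W·ṁ = 19.8299·418.1 = 8290.9 kW

P = 8290.9 kW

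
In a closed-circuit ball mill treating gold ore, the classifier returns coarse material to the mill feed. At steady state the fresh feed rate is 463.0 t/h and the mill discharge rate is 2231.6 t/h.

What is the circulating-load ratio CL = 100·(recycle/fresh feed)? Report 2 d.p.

CL = 381.99 %

Discharge = new feed + return, hence
R = M − F = 2231.6 − 463.0 = 1768.6 t/h
CL = 100·R/F = 100·1768.6/463.0 = 381.99 %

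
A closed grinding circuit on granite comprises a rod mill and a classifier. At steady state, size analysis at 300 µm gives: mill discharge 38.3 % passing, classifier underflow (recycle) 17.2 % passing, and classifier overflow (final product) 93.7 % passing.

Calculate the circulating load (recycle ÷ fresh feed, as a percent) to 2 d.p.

CL = 262.56 %

Classifier node, passing 300 µm:
(1+r)d = ru + o → r = (o−d)/(d−u)
r = (93.7 − 38.3)/(38.3 − 17.2) = 55.4/21.1 = 2.6256
CL = 100·r = 262.56 %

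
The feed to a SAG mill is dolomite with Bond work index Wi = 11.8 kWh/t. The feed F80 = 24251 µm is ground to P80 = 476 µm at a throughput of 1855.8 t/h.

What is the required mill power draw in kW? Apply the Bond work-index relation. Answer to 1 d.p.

W = 10·Wi·[P80^(−½) − F80^(−½)]
W = 10·11.8·(1/√476 − 1/√24251) = 10·11.8·(0.039413) = 4.6508 kWh/t
P = W·T = 4.6508·1855.8 = 8630.9 kW

P = 8630.9 kW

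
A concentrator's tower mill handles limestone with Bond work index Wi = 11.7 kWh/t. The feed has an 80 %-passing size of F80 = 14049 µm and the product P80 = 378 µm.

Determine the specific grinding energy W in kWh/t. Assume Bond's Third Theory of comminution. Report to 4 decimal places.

Bond:  W = 10 Wi (1/√P − 1/√F)
1/√378 = 0.051434;  1/√14049 = 0.008437
W = 10·11.7·(0.051434 − 0.008437) = 5.0307 kWh/t

W = 5.0307 kWh/t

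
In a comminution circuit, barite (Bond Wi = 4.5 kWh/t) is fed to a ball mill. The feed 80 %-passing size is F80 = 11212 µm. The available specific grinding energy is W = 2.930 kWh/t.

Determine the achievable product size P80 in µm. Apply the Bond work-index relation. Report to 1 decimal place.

P80 = 179.9 µm

W = 10 Wi / √P80 − 10 Wi / √F80
⇒ 1/√P80 = W/(10 Wi) + 1/√F80
  = 2.9300/(10·4.5) + 1/√11212 = 0.065111 + 0.009444 = 0.074555
P80 = (1/0.074555)² = 13.4129² = 179.91 µm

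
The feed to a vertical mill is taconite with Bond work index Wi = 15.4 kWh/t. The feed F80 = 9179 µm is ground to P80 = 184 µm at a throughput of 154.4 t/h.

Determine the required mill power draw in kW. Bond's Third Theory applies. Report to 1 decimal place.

W = 10·Wi·(P80^(-½) − F80^(-½))
W = 10·15.4·(1/√184 − 1/√9179) = 10·15.4·(0.063283) = 9.7456 kWh/t
Power = W × throughput = 9.7456 kWh/t × 154.4 t/h = 1504.7 kW

P = 1504.7 kW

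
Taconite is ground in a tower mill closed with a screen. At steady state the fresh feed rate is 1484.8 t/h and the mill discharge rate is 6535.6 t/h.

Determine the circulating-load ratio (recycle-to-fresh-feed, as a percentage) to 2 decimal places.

Mill node: discharge = fresh + recycle.
R = M − F = 6535.6 − 1484.8 = 5050.8 t/h
CL = 100·R/F = 100·5050.8/1484.8 = 340.17 %

CL = 340.17 %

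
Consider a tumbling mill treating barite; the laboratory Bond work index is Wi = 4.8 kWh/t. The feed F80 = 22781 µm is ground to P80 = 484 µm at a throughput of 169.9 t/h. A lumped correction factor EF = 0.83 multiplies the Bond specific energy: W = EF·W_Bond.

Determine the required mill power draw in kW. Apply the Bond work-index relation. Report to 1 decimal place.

Bond:  W = 10 Wi (1/√P − 1/√F)
W = 10·4.8·(1/√484 − 1/√22781) = 10·4.8·(0.038829) = 1.8638 kWh/t
W_actual = 0.83 × 1.8638 = 1.5470 kWh/t
P = W·T = 1.5470·169.9 = 262.8 kW

P = 262.8 kW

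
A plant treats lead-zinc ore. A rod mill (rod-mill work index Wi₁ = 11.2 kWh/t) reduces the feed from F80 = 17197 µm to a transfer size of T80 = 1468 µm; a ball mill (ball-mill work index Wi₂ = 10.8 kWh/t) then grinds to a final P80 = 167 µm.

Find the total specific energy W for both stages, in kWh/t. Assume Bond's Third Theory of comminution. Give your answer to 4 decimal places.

W = 10·Wi·[P80^(−½) − F80^(−½)]
Stage 1 (17197→1468 µm, Wi₁=11.2): W₁ = 10·11.2·(0.026100 − 0.007626) = 2.0691 kWh/t
Stage 2 (1468→167 µm, Wi₂=10.8): W₂ = 10·10.8·(0.077382 − 0.026100) = 5.5385 kWh/t
W = W₁ + W₂ = 2.0691 + 5.5385 = 7.6076 kWh/t

W = 7.6076 kWh/t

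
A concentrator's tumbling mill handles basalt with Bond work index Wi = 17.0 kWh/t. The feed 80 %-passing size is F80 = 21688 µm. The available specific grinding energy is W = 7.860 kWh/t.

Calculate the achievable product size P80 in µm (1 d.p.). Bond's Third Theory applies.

W = 10·Wi·(P80^(-½) − F80^(-½))
⇒ 1/√P80 = W/(10 Wi) + 1/√F80
  = 7.8600/(10·17.0) + 1/√21688 = 0.046235 + 0.006790 = 0.053026
P80 = (1/0.053026)² = 18.8588² = 355.65 µm

P80 = 355.7 µm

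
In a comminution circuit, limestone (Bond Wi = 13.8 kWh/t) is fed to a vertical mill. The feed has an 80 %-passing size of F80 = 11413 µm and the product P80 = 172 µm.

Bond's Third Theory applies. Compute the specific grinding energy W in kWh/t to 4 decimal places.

W = 9.2306 kWh/t

W = 10 Wi (1/√P80 − 1/√F80)  [Bond]
1/√172 = 0.076249;  1/√11413 = 0.009361
W = 10·13.8·(0.076249 − 0.009361) = 9.2306 kWh/t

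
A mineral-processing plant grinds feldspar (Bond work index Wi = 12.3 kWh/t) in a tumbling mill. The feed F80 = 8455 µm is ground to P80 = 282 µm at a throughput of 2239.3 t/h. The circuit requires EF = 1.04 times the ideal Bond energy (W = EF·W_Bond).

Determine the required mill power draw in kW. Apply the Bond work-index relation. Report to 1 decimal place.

W = 10 Wi (P80^-0.5 − F80^-0.5)
W = 10·12.3·(1/√282 − 1/√8455) = 10·12.3·(0.048674) = 5.9869 kWh/t
Corrected W = EF·W_Bond = 1.04·5.9869 = 6.2264 kWh/t
Mill draw = 6.2264 × 2239.3 = 13942.7 kW

P = 13942.7 kW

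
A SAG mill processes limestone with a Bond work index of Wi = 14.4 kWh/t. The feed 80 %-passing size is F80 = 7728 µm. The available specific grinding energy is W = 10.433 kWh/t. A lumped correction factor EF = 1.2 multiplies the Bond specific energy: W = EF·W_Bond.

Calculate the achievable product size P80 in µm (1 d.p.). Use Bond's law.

W = 10 Wi (1/√P80 − 1/√F80)  [Bond]
W_Bond = W / EF = 10.433 / 1.2 = 8.6942 kWh/t
P80^(−½) = W_Bond/(10 Wi) + F80^(−½)
  = 8.6942/(10·14.4) + 1/√7728 = 0.060376 + 0.011375 = 0.071752
P80 = (1/0.071752)² = 13.9370² = 194.24 µm

P80 = 194.2 µm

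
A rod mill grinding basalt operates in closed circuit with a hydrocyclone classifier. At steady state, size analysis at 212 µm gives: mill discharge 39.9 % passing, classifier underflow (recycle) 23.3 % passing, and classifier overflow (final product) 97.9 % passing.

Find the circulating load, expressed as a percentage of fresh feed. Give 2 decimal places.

Classifier node, passing 212 µm:
Fd + Rd = Ru + Fo ⇒ R/F = (o−d)/(d−u)
r = (97.9 − 39.9)/(39.9 − 23.3) = 58.0/16.6 = 3.4940
CL = 100·r = 349.40 %

CL = 349.40 %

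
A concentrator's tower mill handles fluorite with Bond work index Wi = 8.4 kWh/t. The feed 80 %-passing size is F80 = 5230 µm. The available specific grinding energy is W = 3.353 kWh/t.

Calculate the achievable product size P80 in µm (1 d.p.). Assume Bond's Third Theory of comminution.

P80 = 346.2 µm

W = 10 Wi / √P80 − 10 Wi / √F80
⇒ 1/√P80 = W/(10·Wi) + 1/√F80
  = 3.3530/(10·8.4) + 1/√5230 = 0.039917 + 0.013828 = 0.053744
P80 = (1/0.053744)² = 18.6066² = 346.21 µm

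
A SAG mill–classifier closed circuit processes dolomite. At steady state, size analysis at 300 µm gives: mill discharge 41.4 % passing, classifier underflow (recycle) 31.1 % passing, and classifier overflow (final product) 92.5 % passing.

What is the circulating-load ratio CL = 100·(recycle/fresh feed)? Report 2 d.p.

CL = 496.12 %

Two-product formula at 300 µm:
(1+r)·d = r·u + o ⇒ r = (o−d)/(d−u)
r = (92.5 − 41.4)/(41.4 − 31.1) = 51.1/10.3 = 4.9612
CL = 100·r = 496.12 %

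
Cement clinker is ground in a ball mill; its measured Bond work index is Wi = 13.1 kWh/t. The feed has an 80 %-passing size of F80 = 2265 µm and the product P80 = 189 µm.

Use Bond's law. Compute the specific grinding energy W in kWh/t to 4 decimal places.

W = 6.7763 kWh/t

Bond:  W = 10 Wi (1/√P − 1/√F)
1/√189 = 0.072739;  1/√2265 = 0.021012
W = 10·13.1·(0.072739 − 0.021012) = 6.7763 kWh/t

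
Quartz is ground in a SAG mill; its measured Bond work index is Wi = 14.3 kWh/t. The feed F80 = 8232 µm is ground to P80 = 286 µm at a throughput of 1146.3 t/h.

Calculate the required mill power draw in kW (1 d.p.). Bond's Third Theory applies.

W = 10·Wi·[P80^(−½) − F80^(−½)]
W = 10·14.3·(1/√286 − 1/√8232) = 10·14.3·(0.048110) = 6.8797 kWh/t
P = W·T = 6.8797·1146.3 = 7886.2 kW

P = 7886.2 kW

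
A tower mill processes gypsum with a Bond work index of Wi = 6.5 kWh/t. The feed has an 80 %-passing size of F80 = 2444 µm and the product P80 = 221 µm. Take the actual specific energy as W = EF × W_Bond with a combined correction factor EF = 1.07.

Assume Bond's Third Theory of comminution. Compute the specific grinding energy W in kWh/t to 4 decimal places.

W = 10·Wi·(P80^(-½) − F80^(-½))
1/√221 = 0.067267;  1/√2444 = 0.020228
W = 10·6.5·(0.067267 − 0.020228) = 3.0576 kWh/t
With EF = 1.07: W = 3.0576·1.07 = 3.2716 kWh/t

W = 3.2716 kWh/t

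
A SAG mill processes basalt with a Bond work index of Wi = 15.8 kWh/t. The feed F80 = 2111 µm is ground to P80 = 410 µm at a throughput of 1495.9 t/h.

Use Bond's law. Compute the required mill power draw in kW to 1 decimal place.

W_Bond = 10·Wi·(1/√P₈₀ − 1/√F₈₀)
W = 10·15.8·(1/√410 − 1/√2111) = 10·15.8·(0.027622) = 4.3642 kWh/t
P = W·T = 4.3642·1495.9 = 6528.4 kW

P = 6528.4 kW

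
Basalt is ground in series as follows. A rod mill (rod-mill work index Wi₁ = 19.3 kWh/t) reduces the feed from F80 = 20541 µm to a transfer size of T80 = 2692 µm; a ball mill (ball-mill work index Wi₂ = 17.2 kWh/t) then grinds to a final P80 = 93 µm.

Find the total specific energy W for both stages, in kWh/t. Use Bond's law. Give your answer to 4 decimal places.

Bond:  W = 10 Wi (1/√P − 1/√F)
Stage 1 (20541→2692 µm, Wi₁=19.3): W₁ = 10·19.3·(0.019274 − 0.006977) = 2.3732 kWh/t
Stage 2 (2692→93 µm, Wi₂=17.2): W₂ = 10·17.2·(0.103695 − 0.019274) = 14.5205 kWh/t
W = W₁ + W₂ = 2.3732 + 14.5205 = 16.8937 kWh/t

W = 16.8937 kWh/t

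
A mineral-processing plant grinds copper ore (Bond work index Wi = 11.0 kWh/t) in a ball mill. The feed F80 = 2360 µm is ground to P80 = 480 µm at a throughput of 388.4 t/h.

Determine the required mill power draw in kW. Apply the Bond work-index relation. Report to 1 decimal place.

W_Bond = 10·Wi·(1/√P₈₀ − 1/√F₈₀)
W = 10·11.0·(1/√480 − 1/√2360) = 10·11.0·(0.025059) = 2.7565 kWh/t
Mill draw = 2.7565 × 388.4 = 1070.6 kW

P = 1070.6 kW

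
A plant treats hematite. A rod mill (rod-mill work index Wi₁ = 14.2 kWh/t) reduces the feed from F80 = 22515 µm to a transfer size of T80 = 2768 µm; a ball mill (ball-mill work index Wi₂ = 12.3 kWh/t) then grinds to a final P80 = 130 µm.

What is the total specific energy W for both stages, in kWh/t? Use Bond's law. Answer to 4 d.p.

W = 10·Wi·(P80^(-½) − F80^(-½))
Stage 1 (22515→2768 µm, Wi₁=14.2): W₁ = 10·14.2·(0.019007 − 0.006664) = 1.7527 kWh/t
Stage 2 (2768→130 µm, Wi₂=12.3): W₂ = 10·12.3·(0.087706 − 0.019007) = 8.4499 kWh/t
W = W₁ + W₂ = 1.7527 + 8.4499 = 10.2026 kWh/t

W = 10.2026 kWh/t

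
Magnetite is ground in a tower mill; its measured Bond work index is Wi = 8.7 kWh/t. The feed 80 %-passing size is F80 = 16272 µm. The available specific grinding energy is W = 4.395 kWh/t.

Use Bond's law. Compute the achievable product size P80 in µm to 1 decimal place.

W = 10 Wi (1/√P80 − 1/√F80)  [Bond]
1/√P80 = 1/√F80 + W/(10·Wi)
  = 4.3950/(10·8.7) + 1/√16272 = 0.050517 + 0.007839 = 0.058357
P80 = (1/0.058357)² = 17.1360² = 293.64 µm

P80 = 293.6 µm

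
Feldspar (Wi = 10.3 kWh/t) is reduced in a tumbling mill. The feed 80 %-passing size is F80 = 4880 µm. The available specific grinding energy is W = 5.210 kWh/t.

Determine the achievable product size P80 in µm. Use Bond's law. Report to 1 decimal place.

P80 = 237.4 µm

Bond:  W = 10 Wi (1/√P − 1/√F)
⇒ 1/√P80 = W/(10·Wi) + 1/√F80
  = 5.2100/(10·10.3) + 1/√4880 = 0.050583 + 0.014315 = 0.064897
P80 = (1/0.064897)² = 15.4089² = 237.43 µm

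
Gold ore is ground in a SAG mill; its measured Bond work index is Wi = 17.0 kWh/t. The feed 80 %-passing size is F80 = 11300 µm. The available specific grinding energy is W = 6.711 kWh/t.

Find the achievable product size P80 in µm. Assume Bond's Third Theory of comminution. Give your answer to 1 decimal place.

Bond:  W = 10 Wi (1/√P − 1/√F)
P80^(−½) = W/(10 Wi) + F80^(−½)
  = 6.7110/(10·17.0) + 1/√11300 = 0.039476 + 0.009407 = 0.048884
P80 = (1/0.048884)² = 20.4567² = 418.48 µm

P80 = 418.5 µm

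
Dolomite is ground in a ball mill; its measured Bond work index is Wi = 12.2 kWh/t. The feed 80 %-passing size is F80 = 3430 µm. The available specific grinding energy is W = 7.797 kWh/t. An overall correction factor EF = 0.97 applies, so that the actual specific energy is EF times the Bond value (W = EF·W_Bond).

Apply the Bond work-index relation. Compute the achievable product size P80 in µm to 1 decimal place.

W = 10 Wi / √P80 − 10 Wi / √F80
W_Bond = W / EF = 7.797 / 0.97 = 8.0381 kWh/t
P80^-0.5 = F80^-0.5 + W_Bond/(10 Wi)
  = 8.0381/(10·12.2) + 1/√3430 = 0.065886 + 0.017075 = 0.082961
P80 = (1/0.082961)² = 12.0538² = 145.30 µm

P80 = 145.3 µm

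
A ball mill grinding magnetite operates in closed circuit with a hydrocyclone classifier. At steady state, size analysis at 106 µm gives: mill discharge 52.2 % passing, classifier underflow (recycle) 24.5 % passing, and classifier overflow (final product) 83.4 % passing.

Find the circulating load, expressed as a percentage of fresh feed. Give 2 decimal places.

CL = 112.64 %

Balance %-passing 106 µm (r = R/F):
(1+r)d = ru + o → r = (o−d)/(d−u)
r = (83.4 − 52.2)/(52.2 − 24.5) = 31.2/27.7 = 1.1264
CL = 100·r = 112.64 %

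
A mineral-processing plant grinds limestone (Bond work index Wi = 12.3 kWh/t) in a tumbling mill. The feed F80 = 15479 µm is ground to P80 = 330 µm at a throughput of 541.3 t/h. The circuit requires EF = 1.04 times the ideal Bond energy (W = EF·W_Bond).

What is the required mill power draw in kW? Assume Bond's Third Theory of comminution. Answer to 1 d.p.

W = 10·Wi·[P80^(−½) − F80^(−½)]
W = 10·12.3·(1/√330 − 1/√15479) = 10·12.3·(0.047011) = 5.7823 kWh/t
Corrected W = EF·W_Bond = 1.04·5.7823 = 6.0136 kWh/t
Power = W × throughput = 6.0136 kWh/t × 541.3 t/h = 3255.2 kW

P = 3255.2 kW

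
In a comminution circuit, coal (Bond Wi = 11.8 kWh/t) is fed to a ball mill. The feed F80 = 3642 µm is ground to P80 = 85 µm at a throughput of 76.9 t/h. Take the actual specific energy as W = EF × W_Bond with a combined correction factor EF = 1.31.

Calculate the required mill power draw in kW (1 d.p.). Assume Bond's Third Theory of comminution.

P = 1092.4 kW

Bond: W = 10·Wi·(1/√P80 − 1/√F80)
W = 10·11.8·(1/√85 − 1/√3642) = 10·11.8·(0.091895) = 10.8436 kWh/t
W_actual = 1.31 × 10.8436 = 14.2051 kWh/t
P_mill = W·ṁ = 14.2051·76.9 = 1092.4 kW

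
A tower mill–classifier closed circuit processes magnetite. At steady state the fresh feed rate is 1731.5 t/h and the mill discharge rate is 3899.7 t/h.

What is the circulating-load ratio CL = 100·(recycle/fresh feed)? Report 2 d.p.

Steady state: M = F + R.
R = M − F = 3899.7 − 1731.5 = 2168.2 t/h
CL = 100·R/F = 100·2168.2/1731.5 = 125.22 %

CL = 125.22 %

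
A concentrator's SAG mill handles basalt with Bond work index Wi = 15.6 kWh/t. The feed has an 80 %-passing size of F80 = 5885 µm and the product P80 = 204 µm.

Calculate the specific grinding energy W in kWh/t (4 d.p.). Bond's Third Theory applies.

W = 8.8887 kWh/t

W = 10 Wi (P80^-0.5 − F80^-0.5)
1/√204 = 0.070014;  1/√5885 = 0.013035
W = 10·15.6·(0.070014 − 0.013035) = 8.8887 kWh/t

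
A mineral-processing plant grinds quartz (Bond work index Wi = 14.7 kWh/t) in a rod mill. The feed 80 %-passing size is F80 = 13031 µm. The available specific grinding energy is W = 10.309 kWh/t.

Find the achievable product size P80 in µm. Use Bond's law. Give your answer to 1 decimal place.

W = 10·Wi·(P80^(-½) − F80^(-½))
⇒ 1/√P80 = W/(10·Wi) + 1/√F80
  = 10.3090/(10·14.7) + 1/√13031 = 0.070129 + 0.008760 = 0.078889
P80 = (1/0.078889)² = 12.6760² = 160.68 µm

P80 = 160.7 µm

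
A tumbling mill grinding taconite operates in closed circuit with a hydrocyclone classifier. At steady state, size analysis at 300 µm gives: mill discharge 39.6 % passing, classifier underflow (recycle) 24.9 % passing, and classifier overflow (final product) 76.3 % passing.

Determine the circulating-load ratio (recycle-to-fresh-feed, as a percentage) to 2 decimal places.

CL = 249.66 %

Two-product formula at 300 µm:
r = (o − d)/(d − u)
r = (76.3 − 39.6)/(39.6 − 24.9) = 36.7/14.7 = 2.4966
CL = 100·r = 249.66 %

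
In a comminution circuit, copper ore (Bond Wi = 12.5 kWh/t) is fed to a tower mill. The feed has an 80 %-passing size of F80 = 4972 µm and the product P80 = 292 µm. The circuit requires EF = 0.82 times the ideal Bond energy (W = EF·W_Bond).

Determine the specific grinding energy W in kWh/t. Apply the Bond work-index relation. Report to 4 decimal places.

W = 4.5447 kWh/t

W = 10 Wi (P80^-0.5 − F80^-0.5)
1/√292 = 0.058521;  1/√4972 = 0.014182
W = 10·12.5·(0.058521 − 0.014182) = 5.5423 kWh/t
Corrected W = EF·W_Bond = 0.82·5.5423 = 4.5447 kWh/t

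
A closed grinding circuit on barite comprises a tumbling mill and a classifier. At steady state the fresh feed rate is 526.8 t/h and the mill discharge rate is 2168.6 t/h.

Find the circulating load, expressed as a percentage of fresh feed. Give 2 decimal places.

CL = 311.66 %

M = F + R at steady state, so:
R = M − F = 2168.6 − 526.8 = 1641.8 t/h
CL = 100·R/F = 100·1641.8/526.8 = 311.66 %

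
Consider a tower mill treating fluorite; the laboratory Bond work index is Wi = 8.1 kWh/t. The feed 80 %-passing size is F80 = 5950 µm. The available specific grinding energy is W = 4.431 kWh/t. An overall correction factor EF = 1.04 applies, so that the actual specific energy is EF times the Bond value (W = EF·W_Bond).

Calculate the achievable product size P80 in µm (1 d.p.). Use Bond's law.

W = 10·Wi·[P80^(−½) − F80^(−½)]
W_Bond = W / EF = 4.431 / 1.04 = 4.2606 kWh/t
⇒ 1/√P80 = W_Bond/(10 Wi) + 1/√F80
  = 4.2606/(10·8.1) + 1/√5950 = 0.052600 + 0.012964 = 0.065564
P80 = (1/0.065564)² = 15.2523² = 232.63 µm

P80 = 232.6 µm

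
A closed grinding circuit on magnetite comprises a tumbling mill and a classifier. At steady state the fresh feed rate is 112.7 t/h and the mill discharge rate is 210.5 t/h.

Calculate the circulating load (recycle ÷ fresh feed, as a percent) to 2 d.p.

CL = 86.78 %

Discharge = new feed + return, hence
R = M − F = 210.5 − 112.7 = 97.8 t/h
CL = 100·R/F = 100·97.8/112.7 = 86.78 %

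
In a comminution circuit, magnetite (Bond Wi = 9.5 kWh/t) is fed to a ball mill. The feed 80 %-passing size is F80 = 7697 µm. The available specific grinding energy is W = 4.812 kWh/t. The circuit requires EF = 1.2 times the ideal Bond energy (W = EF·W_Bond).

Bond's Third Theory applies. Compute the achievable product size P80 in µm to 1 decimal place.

Bond: W = 10·Wi·(1/√P80 − 1/√F80)
W_Bond = W / EF = 4.812 / 1.2 = 4.0100 kWh/t
⇒ 1/√P80 = W_Bond/(10 Wi) + 1/√F80
  = 4.0100/(10·9.5) + 1/√7697 = 0.042211 + 0.011398 = 0.053609
P80 = (1/0.053609)² = 18.6537² = 347.96 µm

P80 = 348.0 µm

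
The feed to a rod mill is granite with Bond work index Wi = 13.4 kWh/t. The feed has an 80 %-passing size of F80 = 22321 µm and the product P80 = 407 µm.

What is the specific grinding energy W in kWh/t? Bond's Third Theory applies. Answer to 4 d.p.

W = 10·Wi·(P80^(-½) − F80^(-½))
1/√407 = 0.049568;  1/√22321 = 0.006693
W = 10·13.4·(0.049568 − 0.006693) = 5.7452 kWh/t

W = 5.7452 kWh/t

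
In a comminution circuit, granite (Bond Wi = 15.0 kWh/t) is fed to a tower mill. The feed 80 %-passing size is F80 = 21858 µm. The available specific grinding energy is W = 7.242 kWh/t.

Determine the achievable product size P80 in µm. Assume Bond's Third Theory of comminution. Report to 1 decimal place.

P80 = 330.1 µm

W = 10·Wi·[P80^(−½) − F80^(−½)]
⇒ 1/√P80 = W/(10·Wi) + 1/√F80
  = 7.2420/(10·15.0) + 1/√21858 = 0.048280 + 0.006764 = 0.055044
P80 = (1/0.055044)² = 18.1673² = 330.05 µm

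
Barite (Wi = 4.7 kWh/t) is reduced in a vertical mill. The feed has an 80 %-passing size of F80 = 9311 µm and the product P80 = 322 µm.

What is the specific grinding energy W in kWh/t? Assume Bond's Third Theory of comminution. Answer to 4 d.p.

W = 10·Wi·(P80^(-½) − F80^(-½))
1/√322 = 0.055728;  1/√9311 = 0.010363
W = 10·4.7·(0.055728 − 0.010363) = 2.1321 kWh/t

W = 2.1321 kWh/t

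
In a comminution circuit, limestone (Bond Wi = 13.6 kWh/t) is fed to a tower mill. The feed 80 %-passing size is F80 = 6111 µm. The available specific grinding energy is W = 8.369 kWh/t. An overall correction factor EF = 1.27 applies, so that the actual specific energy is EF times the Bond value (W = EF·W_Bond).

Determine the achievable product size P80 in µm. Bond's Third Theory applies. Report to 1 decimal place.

P80 = 266.6 µm

Bond:  W = 10 Wi (1/√P − 1/√F)
W_Bond = W / EF = 8.369 / 1.27 = 6.5898 kWh/t
P80^(−½) = W_Bond/(10 Wi) + F80^(−½)
  = 6.5898/(10·13.6) + 1/√6111 = 0.048454 + 0.012792 = 0.061246
P80 = (1/0.061246)² = 16.3275² = 266.59 µm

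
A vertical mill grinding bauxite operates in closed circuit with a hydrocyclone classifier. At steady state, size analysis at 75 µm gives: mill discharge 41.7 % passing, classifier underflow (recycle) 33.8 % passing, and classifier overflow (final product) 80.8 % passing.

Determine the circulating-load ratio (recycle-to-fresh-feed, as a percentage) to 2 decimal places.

CL = 494.94 %

Let r = R/F. Size balance at 75 µm:
Fd + Rd = Ru + Fo ⇒ R/F = (o−d)/(d−u)
r = (80.8 − 41.7)/(41.7 − 33.8) = 39.1/7.9 = 4.9494
CL = 100·r = 494.94 %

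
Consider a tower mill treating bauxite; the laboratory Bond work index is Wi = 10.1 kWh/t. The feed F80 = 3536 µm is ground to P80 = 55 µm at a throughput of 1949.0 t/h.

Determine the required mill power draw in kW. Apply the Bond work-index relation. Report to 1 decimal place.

W = 10 Wi (1/√P80 − 1/√F80)  [Bond]
W = 10·10.1·(1/√55 − 1/√3536) = 10·10.1·(0.118023) = 11.9203 kWh/t
Power = W × throughput = 11.9203 kWh/t × 1949.0 t/h = 23232.7 kW

P = 23232.7 kW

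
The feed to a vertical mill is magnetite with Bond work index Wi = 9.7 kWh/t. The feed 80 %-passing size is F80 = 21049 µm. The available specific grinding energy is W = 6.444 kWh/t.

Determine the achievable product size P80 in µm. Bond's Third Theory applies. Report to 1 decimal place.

W = 10·Wi·[P80^(−½) − F80^(−½)]
1/√P80 = 1/√F80 + W/(10·Wi)
  = 6.4440/(10·9.7) + 1/√21049 = 0.066433 + 0.006893 = 0.073326
P80 = (1/0.073326)² = 13.6378² = 185.99 µm

P80 = 186.0 µm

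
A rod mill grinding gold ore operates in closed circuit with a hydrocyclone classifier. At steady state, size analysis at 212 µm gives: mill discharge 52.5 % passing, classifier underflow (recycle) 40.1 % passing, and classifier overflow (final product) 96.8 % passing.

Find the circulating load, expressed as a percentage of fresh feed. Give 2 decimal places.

Mass balance on the −212 µm fraction:
Fd + Rd = Ru + Fo ⇒ R/F = (o−d)/(d−u)
r = (96.8 − 52.5)/(52.5 − 40.1) = 44.3/12.4 = 3.5726
CL = 100·r = 357.26 %

CL = 357.26 %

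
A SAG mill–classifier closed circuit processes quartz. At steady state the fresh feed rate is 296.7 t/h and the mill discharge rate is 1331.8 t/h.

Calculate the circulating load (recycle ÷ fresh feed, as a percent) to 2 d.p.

CL = 348.87 %

M = F + R at steady state, so:
R = M − F = 1331.8 − 296.7 = 1035.1 t/h
CL = 100·R/F = 100·1035.1/296.7 = 348.87 %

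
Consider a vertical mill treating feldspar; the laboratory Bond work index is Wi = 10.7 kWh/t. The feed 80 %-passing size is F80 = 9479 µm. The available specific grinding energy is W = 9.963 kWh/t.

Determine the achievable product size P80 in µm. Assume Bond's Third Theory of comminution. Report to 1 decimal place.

Bond: W = 10·Wi·(1/√P80 − 1/√F80)
⇒ 1/√P80 = W/(10 Wi) + 1/√F80
  = 9.9630/(10·10.7) + 1/√9479 = 0.093112 + 0.010271 = 0.103383
P80 = (1/0.103383)² = 9.6727² = 93.56 µm

P80 = 93.6 µm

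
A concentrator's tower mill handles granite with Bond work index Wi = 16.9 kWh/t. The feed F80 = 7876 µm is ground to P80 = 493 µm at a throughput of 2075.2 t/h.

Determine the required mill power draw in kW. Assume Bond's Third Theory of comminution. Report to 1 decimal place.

W_Bond = 10·Wi·(1/√P₈₀ − 1/√F₈₀)
W = 10·16.9·(1/√493 − 1/√7876) = 10·16.9·(0.033770) = 5.7071 kWh/t
Mill draw = 5.7071 × 2075.2 = 11843.3 kW

P = 11843.3 kW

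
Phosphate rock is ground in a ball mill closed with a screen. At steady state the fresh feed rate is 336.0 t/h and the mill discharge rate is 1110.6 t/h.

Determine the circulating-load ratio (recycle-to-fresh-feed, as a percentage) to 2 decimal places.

CL = 230.54 %

Discharge = new feed + return, hence
R = M − F = 1110.6 − 336.0 = 774.6 t/h
CL = 100·R/F = 100·774.6/336.0 = 230.54 %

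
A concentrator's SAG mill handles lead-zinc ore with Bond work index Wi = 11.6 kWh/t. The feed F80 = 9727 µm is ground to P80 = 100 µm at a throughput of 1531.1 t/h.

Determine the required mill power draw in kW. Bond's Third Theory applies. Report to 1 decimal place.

W = 10·Wi·[P80^(−½) − F80^(−½)]
W = 10·11.6·(1/√100 − 1/√9727) = 10·11.6·(0.089861) = 10.4238 kWh/t
Mill draw = 10.4238 × 1531.1 = 15959.9 kW

P = 15959.9 kW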